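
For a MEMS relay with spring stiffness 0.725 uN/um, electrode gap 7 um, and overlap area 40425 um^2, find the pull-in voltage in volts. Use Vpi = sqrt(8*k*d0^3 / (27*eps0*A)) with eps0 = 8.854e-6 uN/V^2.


Step 1: Compute numerator: 8 * k * d0^3 = 8 * 0.725 * 7^3 = 1989.4
Step 2: Compute denominator: 27 * eps0 * A = 27 * 8.854e-6 * 40425 = 9.66392
Step 3: Vpi = sqrt(1989.4 / 9.66392)
Vpi = 14.35 V


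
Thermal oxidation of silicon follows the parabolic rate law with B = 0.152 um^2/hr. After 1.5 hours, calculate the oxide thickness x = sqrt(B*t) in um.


Step 1: Compute B*t = 0.152 * 1.5 = 0.228
Step 2: x = sqrt(0.228)
x = 0.477 um


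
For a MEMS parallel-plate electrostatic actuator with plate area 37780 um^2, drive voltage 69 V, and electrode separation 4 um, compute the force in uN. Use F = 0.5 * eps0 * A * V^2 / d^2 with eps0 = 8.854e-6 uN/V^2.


Step 1: Identify parameters.
eps0 = 8.854e-6 uN/V^2, A = 37780 um^2, V = 69 V, d = 4 um
Step 2: Compute V^2 = 69^2 = 4761
Step 3: Compute d^2 = 4^2 = 16
Step 4: F = 0.5 * 8.854e-6 * 37780 * 4761 / 16
F = 49.768 uN


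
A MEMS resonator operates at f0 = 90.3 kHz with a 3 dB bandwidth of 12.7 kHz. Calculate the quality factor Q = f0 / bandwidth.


Step 1: Q = f0 / bandwidth
Step 2: Q = 90.3 / 12.7
Q = 7.1


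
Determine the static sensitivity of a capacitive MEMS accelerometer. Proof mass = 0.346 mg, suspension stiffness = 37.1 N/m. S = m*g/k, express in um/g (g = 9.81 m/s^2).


Step 1: Convert mass: m = 0.346 mg = 3.46e-07 kg
Step 2: S = m * g / k = 3.46e-07 * 9.81 / 37.1
Step 3: S = 9.15e-08 m/g
Step 4: Convert to um/g: S = 0.091 um/g


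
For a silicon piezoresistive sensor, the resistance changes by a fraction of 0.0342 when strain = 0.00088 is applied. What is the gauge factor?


Step 1: Identify values.
dR/R = 0.0342, strain = 0.00088
Step 2: GF = (dR/R) / strain = 0.0342 / 0.00088
GF = 38.9


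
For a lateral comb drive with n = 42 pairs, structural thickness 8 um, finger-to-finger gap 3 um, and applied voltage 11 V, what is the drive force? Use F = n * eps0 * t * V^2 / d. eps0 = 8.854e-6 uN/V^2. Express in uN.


Step 1: Parameters: n=42, eps0=8.854e-6 uN/V^2, t=8 um, V=11 V, d=3 um
Step 2: V^2 = 121
Step 3: F = 42 * 8.854e-6 * 8 * 121 / 3
F = 0.12 uN


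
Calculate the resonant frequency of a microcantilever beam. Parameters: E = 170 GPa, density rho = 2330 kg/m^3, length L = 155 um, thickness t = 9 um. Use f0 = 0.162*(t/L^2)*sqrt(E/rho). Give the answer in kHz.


Step 1: Convert units to SI.
t_SI = 9e-6 m, L_SI = 155e-6 m
Step 2: Calculate sqrt(E/rho).
sqrt(170e9 / 2330) = 8541.74 m/s
Step 3: Compute f0.
f0 = 0.162 * 9e-6 / (155e-6)^2 * 8541.74 = 518370.7 Hz = 518.37 kHz


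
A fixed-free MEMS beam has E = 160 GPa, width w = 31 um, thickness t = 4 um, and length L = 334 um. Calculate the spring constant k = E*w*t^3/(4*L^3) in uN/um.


Step 1: Convert E to consistent units (1 GPa = 1000 uN/um^2).
E = 160 GPa = 160000 uN/um^2
Step 2: Compute t^3 = 4^3 = 64
Step 3: Compute L^3 = 334^3 = 37259704
Step 4: k = 160000 * 31 * 64 / (4 * 37259704)
k = 2.1299 uN/um


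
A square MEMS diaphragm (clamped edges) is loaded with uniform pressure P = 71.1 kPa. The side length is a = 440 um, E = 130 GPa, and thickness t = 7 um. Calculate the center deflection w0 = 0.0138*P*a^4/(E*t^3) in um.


Step 1: Convert pressure to compatible units (E is in GPa, so P in GPa).
P = 71.1 kPa = 71.1e-6 GPa
Step 2: Compute numerator: 0.0138 * P * a^4.
a^4 = 440^4 = 37480960000
numerator = 0.0138 * 71.1e-6 * 37480960000 = 3.67756e+04
Step 3: Compute denominator: E * t^3 = 130 * 7^3 = 44590
Step 4: w0 = numerator / denominator = 3.67756e+04 / 44590 = 0.8247 um


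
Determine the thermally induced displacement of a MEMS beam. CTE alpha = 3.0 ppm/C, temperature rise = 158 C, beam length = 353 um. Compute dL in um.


Step 1: Convert CTE: alpha = 3.0 ppm/C = 3.0e-6 /C
Step 2: dL = 3.0e-6 * 158 * 353
dL = 0.1673 um


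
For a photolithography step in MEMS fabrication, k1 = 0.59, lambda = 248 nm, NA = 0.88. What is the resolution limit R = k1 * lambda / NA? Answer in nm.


Step 1: Identify values: k1 = 0.59, lambda = 248 nm, NA = 0.88
Step 2: R = k1 * lambda / NA
R = 0.59 * 248 / 0.88
R = 166.3 nm


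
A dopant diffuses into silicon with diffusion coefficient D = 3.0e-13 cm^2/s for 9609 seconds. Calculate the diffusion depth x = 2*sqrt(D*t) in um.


Step 1: Compute D*t = 3.0e-13 * 9609 = 2.8827e-09 cm^2
Step 2: sqrt(D*t) = 5.36908e-05 cm
Step 3: x = 2 * 5.36908e-05 cm = 1.073816e-04 cm
Step 4: Convert to um (1 cm = 1e4 um): x = 1.074 um


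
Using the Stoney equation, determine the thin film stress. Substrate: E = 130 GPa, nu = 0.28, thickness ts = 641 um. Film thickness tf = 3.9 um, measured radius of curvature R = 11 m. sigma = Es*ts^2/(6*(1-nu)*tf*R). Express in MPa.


Step 1: Compute numerator: Es * ts^2 = 130 * 641^2 = 53414530 (GPa*um^2)
Step 2: Compute denominator (R in um): 6*(1-nu)*tf*R = 6*0.72*3.9*11e6 = 185328000.0 (um^2)
Step 3: sigma (GPa) = 53414530 / 185328000.0 = 2.88216e-01 GPa
Step 4: Convert to MPa (x1000): sigma = 288.2 MPa


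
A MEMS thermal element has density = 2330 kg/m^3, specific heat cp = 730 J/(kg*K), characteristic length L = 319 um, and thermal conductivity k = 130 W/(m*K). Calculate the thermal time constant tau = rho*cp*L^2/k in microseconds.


Step 1: Convert L to m: L = 319e-6 m
Step 2: L^2 = (319e-6)^2 = 1.01761e-07 m^2
Step 3: tau = 2330 * 730 * 1.01761e-07 / 130 = 1.33142527e-03 s
Step 4: Convert to microseconds (multiply by 1e6).
tau = 1331.425 us


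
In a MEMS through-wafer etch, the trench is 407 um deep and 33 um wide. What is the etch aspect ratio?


Step 1: AR = depth / width
Step 2: AR = 407 / 33
AR = 12.3


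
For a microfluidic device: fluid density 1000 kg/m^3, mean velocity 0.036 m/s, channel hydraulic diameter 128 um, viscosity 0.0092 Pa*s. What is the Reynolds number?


Step 1: Convert Dh to meters: Dh = 128e-6 m
Step 2: Re = rho * v * Dh / mu
Re = 1000 * 0.036 * 128e-6 / 0.0092
Re = 0.501


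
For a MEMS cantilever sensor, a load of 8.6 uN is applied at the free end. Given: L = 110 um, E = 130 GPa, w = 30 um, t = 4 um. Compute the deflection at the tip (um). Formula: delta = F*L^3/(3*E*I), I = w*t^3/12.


Step 1: Calculate the second moment of area.
I = w * t^3 / 12 = 30 * 4^3 / 12 = 160.0 um^4
Step 2: Convert E to consistent units (1 GPa = 1000 uN/um^2).
E = 130 GPa = 130000 uN/um^2
Step 3: Calculate tip deflection.
delta = F * L^3 / (3 * E * I)
delta = 8.6 * 110^3 / (3 * 130000 * 160.0)
delta = 0.1834 um


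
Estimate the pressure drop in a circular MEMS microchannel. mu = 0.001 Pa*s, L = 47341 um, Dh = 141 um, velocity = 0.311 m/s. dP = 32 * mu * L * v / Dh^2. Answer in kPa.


Step 1: Convert to SI: L = 47341e-6 m, Dh = 141e-6 m
Step 2: dP = 32 * 0.001 * 47341e-6 * 0.311 / (141e-6)^2
Step 3: dP = 23697.88 Pa
Step 4: Convert to kPa: dP = 23.7 kPa


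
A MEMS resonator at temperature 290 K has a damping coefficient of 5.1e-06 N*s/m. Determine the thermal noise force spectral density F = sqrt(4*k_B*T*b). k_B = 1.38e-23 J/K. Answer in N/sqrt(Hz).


Step 1: Compute 4 * k_B * T * b
= 4 * 1.38e-23 * 290 * 5.1e-06
= 8.1641e-26 N^2/Hz
Step 2: F_noise = sqrt(8.1641e-26)
F_noise = 2.86e-13 N/sqrt(Hz)


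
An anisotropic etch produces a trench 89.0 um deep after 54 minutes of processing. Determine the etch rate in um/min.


Step 1: Etch rate = depth / time
Step 2: rate = 89.0 / 54
rate = 1.648 um/min


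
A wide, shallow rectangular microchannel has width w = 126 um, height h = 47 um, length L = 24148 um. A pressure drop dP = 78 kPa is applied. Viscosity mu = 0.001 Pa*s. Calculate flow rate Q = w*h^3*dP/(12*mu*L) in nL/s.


Step 1: Convert all dimensions to SI (meters).
w = 126e-6 m, h = 47e-6 m, L = 24148e-6 m, dP = 78e3 Pa
Step 2: Q = w * h^3 * dP / (12 * mu * L)
Q = 126e-6 * (47e-6)^3 * 78e3 / (12 * 0.001 * 24148e-6) = 3.52124553e-09 m^3/s
Step 3: Convert Q from m^3/s to nL/s (1 m^3 = 1e12 nL, so multiply by 1e12).
Q = 3521.246 nL/s


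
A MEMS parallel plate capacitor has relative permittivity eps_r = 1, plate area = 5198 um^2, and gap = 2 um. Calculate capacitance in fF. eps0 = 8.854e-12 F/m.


Step 1: Convert area to m^2: A = 5198e-12 m^2
Step 2: Convert gap to m: d = 2e-6 m
Step 3: C = eps0 * eps_r * A / d
C = 8.854e-12 * 1 * 5198e-12 / 2e-6
Step 4: Convert to fF (multiply by 1e15).
C = 23.01 fF


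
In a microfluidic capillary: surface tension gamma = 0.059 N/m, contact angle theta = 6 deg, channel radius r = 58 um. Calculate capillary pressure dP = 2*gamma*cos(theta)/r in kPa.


Step 1: cos(6 deg) = 0.9945
Step 2: Convert r to m: r = 58e-6 m
Step 3: dP = 2 * 0.059 * 0.9945 / 58e-6 = 2023.3 Pa
Step 4: Convert Pa to kPa (divide by 1000).
dP = 2.02 kPa


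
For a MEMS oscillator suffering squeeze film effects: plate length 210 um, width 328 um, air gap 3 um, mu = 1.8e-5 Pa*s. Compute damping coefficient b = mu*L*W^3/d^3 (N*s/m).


Step 1: Convert to SI.
L = 210e-6 m, W = 328e-6 m, d = 3e-6 m
Step 2: W^3 = (328e-6)^3 = 3.53e-11 m^3
Step 3: d^3 = (3e-6)^3 = 2.70e-17 m^3
Step 4: b = 1.8e-5 * 210e-6 * 3.53e-11 / 2.70e-17
b = 4.94e-03 N*s/m


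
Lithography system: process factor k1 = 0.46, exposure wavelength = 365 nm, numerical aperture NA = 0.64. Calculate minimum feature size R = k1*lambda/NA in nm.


Step 1: Identify values: k1 = 0.46, lambda = 365 nm, NA = 0.64
Step 2: R = k1 * lambda / NA
R = 0.46 * 365 / 0.64
R = 262.3 nm


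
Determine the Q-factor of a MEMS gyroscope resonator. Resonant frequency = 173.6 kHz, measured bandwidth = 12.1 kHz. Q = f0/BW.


Step 1: Q = f0 / bandwidth
Step 2: Q = 173.6 / 12.1
Q = 14.3


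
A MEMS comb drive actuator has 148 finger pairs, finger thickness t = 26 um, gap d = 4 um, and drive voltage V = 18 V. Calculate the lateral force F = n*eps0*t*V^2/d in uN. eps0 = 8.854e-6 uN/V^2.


Step 1: Parameters: n=148, eps0=8.854e-6 uN/V^2, t=26 um, V=18 V, d=4 um
Step 2: V^2 = 324
Step 3: F = 148 * 8.854e-6 * 26 * 324 / 4
F = 2.76 uN


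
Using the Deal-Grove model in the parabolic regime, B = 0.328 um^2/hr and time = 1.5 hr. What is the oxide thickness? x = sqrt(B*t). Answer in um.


Step 1: Compute B*t = 0.328 * 1.5 = 0.492
Step 2: x = sqrt(0.492)
x = 0.701 um


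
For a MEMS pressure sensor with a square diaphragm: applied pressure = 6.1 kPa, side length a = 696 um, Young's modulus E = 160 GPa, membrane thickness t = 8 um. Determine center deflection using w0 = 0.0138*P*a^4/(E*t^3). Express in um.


Step 1: Convert pressure to compatible units (E is in GPa, so P in GPa).
P = 6.1 kPa = 6.1e-6 GPa
Step 2: Compute numerator: 0.0138 * P * a^4.
a^4 = 696^4 = 234658861056
numerator = 0.0138 * 6.1e-6 * 234658861056 = 1.97536e+04
Step 3: Compute denominator: E * t^3 = 160 * 8^3 = 81920
Step 4: w0 = numerator / denominator = 1.97536e+04 / 81920 = 0.2411 um


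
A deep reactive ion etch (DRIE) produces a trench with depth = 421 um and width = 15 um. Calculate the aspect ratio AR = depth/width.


Step 1: AR = depth / width
Step 2: AR = 421 / 15
AR = 28.1


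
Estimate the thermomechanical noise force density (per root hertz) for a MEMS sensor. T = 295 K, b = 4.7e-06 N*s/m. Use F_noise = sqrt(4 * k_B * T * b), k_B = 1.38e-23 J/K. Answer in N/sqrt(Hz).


Step 1: Compute 4 * k_B * T * b
= 4 * 1.38e-23 * 295 * 4.7e-06
= 7.6535e-26 N^2/Hz
Step 2: F_noise = sqrt(7.6535e-26)
F_noise = 2.77e-13 N/sqrt(Hz)


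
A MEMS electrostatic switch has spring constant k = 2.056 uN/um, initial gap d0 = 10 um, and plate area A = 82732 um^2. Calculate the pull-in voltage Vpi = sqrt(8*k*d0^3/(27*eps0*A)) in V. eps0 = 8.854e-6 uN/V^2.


Step 1: Compute numerator: 8 * k * d0^3 = 8 * 2.056 * 10^3 = 16448.0
Step 2: Compute denominator: 27 * eps0 * A = 27 * 8.854e-6 * 82732 = 19.777746
Step 3: Vpi = sqrt(16448.0 / 19.777746)
Vpi = 28.84 V


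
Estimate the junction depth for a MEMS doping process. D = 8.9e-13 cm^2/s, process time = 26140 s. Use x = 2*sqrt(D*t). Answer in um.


Step 1: Compute D*t = 8.9e-13 * 26140 = 2.32646e-08 cm^2
Step 2: sqrt(D*t) = 1.52527e-04 cm
Step 3: x = 2 * 1.52527e-04 cm = 3.05054e-04 cm
Step 4: Convert to um (1 cm = 1e4 um): x = 3.051 um


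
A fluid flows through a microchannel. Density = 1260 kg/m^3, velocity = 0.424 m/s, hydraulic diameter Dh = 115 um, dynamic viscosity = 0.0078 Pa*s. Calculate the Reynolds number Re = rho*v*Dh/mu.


Step 1: Convert Dh to meters: Dh = 115e-6 m
Step 2: Re = rho * v * Dh / mu
Re = 1260 * 0.424 * 115e-6 / 0.0078
Re = 7.877


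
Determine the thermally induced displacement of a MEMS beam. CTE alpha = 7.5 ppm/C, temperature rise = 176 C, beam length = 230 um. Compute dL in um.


Step 1: Convert CTE: alpha = 7.5 ppm/C = 7.5e-6 /C
Step 2: dL = 7.5e-6 * 176 * 230
dL = 0.3036 um


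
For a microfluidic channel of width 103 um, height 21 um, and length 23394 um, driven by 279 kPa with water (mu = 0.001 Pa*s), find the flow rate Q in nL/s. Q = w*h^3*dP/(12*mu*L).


Step 1: Convert all dimensions to SI (meters).
w = 103e-6 m, h = 21e-6 m, L = 23394e-6 m, dP = 279e3 Pa
Step 2: Q = w * h^3 * dP / (12 * mu * L)
Q = 103e-6 * (21e-6)^3 * 279e3 / (12 * 0.001 * 23394e-6) = 9.4801145e-10 m^3/s
Step 3: Convert Q from m^3/s to nL/s (1 m^3 = 1e12 nL, so multiply by 1e12).
Q = 948.011 nL/s


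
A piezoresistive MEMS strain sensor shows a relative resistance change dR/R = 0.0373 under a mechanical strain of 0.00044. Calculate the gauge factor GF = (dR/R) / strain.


Step 1: Identify values.
dR/R = 0.0373, strain = 0.00044
Step 2: GF = (dR/R) / strain = 0.0373 / 0.00044
GF = 84.8


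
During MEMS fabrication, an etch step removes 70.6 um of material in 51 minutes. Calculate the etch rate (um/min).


Step 1: Etch rate = depth / time
Step 2: rate = 70.6 / 51
rate = 1.384 um/min


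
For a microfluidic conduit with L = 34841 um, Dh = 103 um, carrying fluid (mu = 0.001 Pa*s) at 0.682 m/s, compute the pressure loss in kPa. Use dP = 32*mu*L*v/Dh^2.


Step 1: Convert to SI: L = 34841e-6 m, Dh = 103e-6 m
Step 2: dP = 32 * 0.001 * 34841e-6 * 0.682 / (103e-6)^2
Step 3: dP = 71672.16 Pa
Step 4: Convert to kPa: dP = 71.67 kPa


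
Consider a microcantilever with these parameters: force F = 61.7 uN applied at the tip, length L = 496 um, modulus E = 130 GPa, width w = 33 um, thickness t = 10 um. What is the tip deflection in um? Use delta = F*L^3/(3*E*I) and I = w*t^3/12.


Step 1: Calculate the second moment of area.
I = w * t^3 / 12 = 33 * 10^3 / 12 = 2750.0 um^4
Step 2: Convert E to consistent units (1 GPa = 1000 uN/um^2).
E = 130 GPa = 130000 uN/um^2
Step 3: Calculate tip deflection.
delta = F * L^3 / (3 * E * I)
delta = 61.7 * 496^3 / (3 * 130000 * 2750.0)
delta = 7.0199 um


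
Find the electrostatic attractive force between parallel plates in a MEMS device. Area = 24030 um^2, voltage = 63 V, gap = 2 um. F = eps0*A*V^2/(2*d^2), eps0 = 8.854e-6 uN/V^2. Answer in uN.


Step 1: Identify parameters.
eps0 = 8.854e-6 uN/V^2, A = 24030 um^2, V = 63 V, d = 2 um
Step 2: Compute V^2 = 63^2 = 3969
Step 3: Compute d^2 = 2^2 = 4
Step 4: F = 0.5 * 8.854e-6 * 24030 * 3969 / 4
F = 105.556 uN


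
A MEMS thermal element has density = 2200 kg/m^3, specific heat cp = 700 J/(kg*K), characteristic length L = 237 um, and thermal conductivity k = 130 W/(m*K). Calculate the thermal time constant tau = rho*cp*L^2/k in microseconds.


Step 1: Convert L to m: L = 237e-6 m
Step 2: L^2 = (237e-6)^2 = 5.6169e-08 m^2
Step 3: tau = 2200 * 700 * 5.6169e-08 / 130 = 6.6538662e-04 s
Step 4: Convert to microseconds (multiply by 1e6).
tau = 665.387 us


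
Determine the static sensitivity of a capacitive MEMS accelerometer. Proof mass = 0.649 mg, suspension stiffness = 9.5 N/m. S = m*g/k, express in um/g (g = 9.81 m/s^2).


Step 1: Convert mass: m = 0.649 mg = 6.49e-07 kg
Step 2: S = m * g / k = 6.49e-07 * 9.81 / 9.5
Step 3: S = 6.70e-07 m/g
Step 4: Convert to um/g: S = 0.67 um/g


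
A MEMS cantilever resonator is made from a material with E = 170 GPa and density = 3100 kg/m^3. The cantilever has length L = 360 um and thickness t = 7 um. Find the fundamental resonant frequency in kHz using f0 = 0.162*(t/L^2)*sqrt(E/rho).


Step 1: Convert units to SI.
t_SI = 7e-6 m, L_SI = 360e-6 m
Step 2: Calculate sqrt(E/rho).
sqrt(170e9 / 3100) = 7405.32 m/s
Step 3: Compute f0.
f0 = 0.162 * 7e-6 / (360e-6)^2 * 7405.32 = 64796.6 Hz = 64.8 kHz


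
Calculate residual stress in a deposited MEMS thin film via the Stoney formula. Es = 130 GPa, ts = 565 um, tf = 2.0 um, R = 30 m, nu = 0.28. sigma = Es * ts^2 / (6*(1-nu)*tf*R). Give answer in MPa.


Step 1: Compute numerator: Es * ts^2 = 130 * 565^2 = 41499250 (GPa*um^2)
Step 2: Compute denominator (R in um): 6*(1-nu)*tf*R = 6*0.72*2.0*30e6 = 259200000.0 (um^2)
Step 3: sigma (GPa) = 41499250 / 259200000.0 = 1.60105e-01 GPa
Step 4: Convert to MPa (x1000): sigma = 160.1 MPa


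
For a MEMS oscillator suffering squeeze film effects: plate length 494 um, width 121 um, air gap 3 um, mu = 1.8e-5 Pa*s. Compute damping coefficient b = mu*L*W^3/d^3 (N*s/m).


Step 1: Convert to SI.
L = 494e-6 m, W = 121e-6 m, d = 3e-6 m
Step 2: W^3 = (121e-6)^3 = 1.77e-12 m^3
Step 3: d^3 = (3e-6)^3 = 2.70e-17 m^3
Step 4: b = 1.8e-5 * 494e-6 * 1.77e-12 / 2.70e-17
b = 5.83e-04 N*s/m


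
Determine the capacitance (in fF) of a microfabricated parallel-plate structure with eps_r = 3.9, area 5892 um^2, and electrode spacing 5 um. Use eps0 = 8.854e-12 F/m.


Step 1: Convert area to m^2: A = 5892e-12 m^2
Step 2: Convert gap to m: d = 5e-6 m
Step 3: C = eps0 * eps_r * A / d
C = 8.854e-12 * 3.9 * 5892e-12 / 5e-6
Step 4: Convert to fF (multiply by 1e15).
C = 40.69 fF


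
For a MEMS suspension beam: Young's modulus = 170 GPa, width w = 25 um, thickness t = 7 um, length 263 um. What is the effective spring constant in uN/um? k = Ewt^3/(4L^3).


Step 1: Convert E to consistent units (1 GPa = 1000 uN/um^2).
E = 170 GPa = 170000 uN/um^2
Step 2: Compute t^3 = 7^3 = 343
Step 3: Compute L^3 = 263^3 = 18191447
Step 4: k = 170000 * 25 * 343 / (4 * 18191447)
k = 20.0335 uN/um


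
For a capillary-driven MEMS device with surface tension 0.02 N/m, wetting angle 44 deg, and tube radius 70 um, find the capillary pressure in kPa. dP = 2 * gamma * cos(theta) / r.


Step 1: cos(44 deg) = 0.7193
Step 2: Convert r to m: r = 70e-6 m
Step 3: dP = 2 * 0.02 * 0.7193 / 70e-6 = 411.0 Pa
Step 4: Convert Pa to kPa (divide by 1000).
dP = 0.41 kPa


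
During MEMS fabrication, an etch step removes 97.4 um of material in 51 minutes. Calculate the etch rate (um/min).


Step 1: Etch rate = depth / time
Step 2: rate = 97.4 / 51
rate = 1.91 um/min


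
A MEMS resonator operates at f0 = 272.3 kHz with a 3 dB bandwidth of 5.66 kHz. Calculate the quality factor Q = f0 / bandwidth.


Step 1: Q = f0 / bandwidth
Step 2: Q = 272.3 / 5.66
Q = 48.1


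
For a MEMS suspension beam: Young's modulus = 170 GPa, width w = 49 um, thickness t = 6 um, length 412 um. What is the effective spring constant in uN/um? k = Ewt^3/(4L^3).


Step 1: Convert E to consistent units (1 GPa = 1000 uN/um^2).
E = 170 GPa = 170000 uN/um^2
Step 2: Compute t^3 = 6^3 = 216
Step 3: Compute L^3 = 412^3 = 69934528
Step 4: k = 170000 * 49 * 216 / (4 * 69934528)
k = 6.432 uN/um


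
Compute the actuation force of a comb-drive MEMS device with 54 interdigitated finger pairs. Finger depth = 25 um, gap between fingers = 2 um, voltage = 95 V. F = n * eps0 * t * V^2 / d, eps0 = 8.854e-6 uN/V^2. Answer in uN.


Step 1: Parameters: n=54, eps0=8.854e-6 uN/V^2, t=25 um, V=95 V, d=2 um
Step 2: V^2 = 9025
Step 3: F = 54 * 8.854e-6 * 25 * 9025 / 2
F = 53.937 uN


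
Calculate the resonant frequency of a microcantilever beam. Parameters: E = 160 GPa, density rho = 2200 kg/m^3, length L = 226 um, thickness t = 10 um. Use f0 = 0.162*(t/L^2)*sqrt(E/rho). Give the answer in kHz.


Step 1: Convert units to SI.
t_SI = 10e-6 m, L_SI = 226e-6 m
Step 2: Calculate sqrt(E/rho).
sqrt(160e9 / 2200) = 8528.03 m/s
Step 3: Compute f0.
f0 = 0.162 * 10e-6 / (226e-6)^2 * 8528.03 = 270487.3 Hz = 270.49 kHz


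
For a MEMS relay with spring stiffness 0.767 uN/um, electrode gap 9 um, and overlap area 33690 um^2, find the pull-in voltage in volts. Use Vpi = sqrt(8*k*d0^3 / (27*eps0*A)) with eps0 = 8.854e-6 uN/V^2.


Step 1: Compute numerator: 8 * k * d0^3 = 8 * 0.767 * 9^3 = 4473.144
Step 2: Compute denominator: 27 * eps0 * A = 27 * 8.854e-6 * 33690 = 8.053864
Step 3: Vpi = sqrt(4473.144 / 8.053864)
Vpi = 23.57 V


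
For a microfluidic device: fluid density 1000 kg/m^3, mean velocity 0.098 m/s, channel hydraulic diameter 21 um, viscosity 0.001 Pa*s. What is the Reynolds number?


Step 1: Convert Dh to meters: Dh = 21e-6 m
Step 2: Re = rho * v * Dh / mu
Re = 1000 * 0.098 * 21e-6 / 0.001
Re = 2.058


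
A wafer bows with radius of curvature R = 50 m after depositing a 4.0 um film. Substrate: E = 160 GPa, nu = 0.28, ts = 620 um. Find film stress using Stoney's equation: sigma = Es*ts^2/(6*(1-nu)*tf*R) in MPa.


Step 1: Compute numerator: Es * ts^2 = 160 * 620^2 = 61504000 (GPa*um^2)
Step 2: Compute denominator (R in um): 6*(1-nu)*tf*R = 6*0.72*4.0*50e6 = 864000000.0 (um^2)
Step 3: sigma (GPa) = 61504000 / 864000000.0 = 7.1185e-02 GPa
Step 4: Convert to MPa (x1000): sigma = 71.2 MPa


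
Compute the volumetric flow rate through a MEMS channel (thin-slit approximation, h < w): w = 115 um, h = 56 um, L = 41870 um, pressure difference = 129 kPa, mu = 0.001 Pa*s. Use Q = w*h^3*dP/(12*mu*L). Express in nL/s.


Step 1: Convert all dimensions to SI (meters).
w = 115e-6 m, h = 56e-6 m, L = 41870e-6 m, dP = 129e3 Pa
Step 2: Q = w * h^3 * dP / (12 * mu * L)
Q = 115e-6 * (56e-6)^3 * 129e3 / (12 * 0.001 * 41870e-6) = 5.18522283e-09 m^3/s
Step 3: Convert Q from m^3/s to nL/s (1 m^3 = 1e12 nL, so multiply by 1e12).
Q = 5185.223 nL/s


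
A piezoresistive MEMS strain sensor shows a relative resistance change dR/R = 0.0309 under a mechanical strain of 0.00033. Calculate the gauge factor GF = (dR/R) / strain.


Step 1: Identify values.
dR/R = 0.0309, strain = 0.00033
Step 2: GF = (dR/R) / strain = 0.0309 / 0.00033
GF = 93.6


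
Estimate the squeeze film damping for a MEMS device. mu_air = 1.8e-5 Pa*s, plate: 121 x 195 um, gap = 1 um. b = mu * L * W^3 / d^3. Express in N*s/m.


Step 1: Convert to SI.
L = 121e-6 m, W = 195e-6 m, d = 1e-6 m
Step 2: W^3 = (195e-6)^3 = 7.41e-12 m^3
Step 3: d^3 = (1e-6)^3 = 1.00e-18 m^3
Step 4: b = 1.8e-5 * 121e-6 * 7.41e-12 / 1.00e-18
b = 1.61e-02 N*s/m


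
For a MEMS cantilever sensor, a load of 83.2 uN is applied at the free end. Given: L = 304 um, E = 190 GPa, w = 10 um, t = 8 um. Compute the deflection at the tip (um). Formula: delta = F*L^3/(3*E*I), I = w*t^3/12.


Step 1: Calculate the second moment of area.
I = w * t^3 / 12 = 10 * 8^3 / 12 = 426.6667 um^4
Step 2: Convert E to consistent units (1 GPa = 1000 uN/um^2).
E = 190 GPa = 190000 uN/um^2
Step 3: Calculate tip deflection.
delta = F * L^3 / (3 * E * I)
delta = 83.2 * 304^3 / (3 * 190000 * 426.6667)
delta = 9.6113 um


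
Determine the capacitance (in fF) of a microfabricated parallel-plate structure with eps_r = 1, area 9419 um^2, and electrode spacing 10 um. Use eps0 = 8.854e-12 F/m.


Step 1: Convert area to m^2: A = 9419e-12 m^2
Step 2: Convert gap to m: d = 10e-6 m
Step 3: C = eps0 * eps_r * A / d
C = 8.854e-12 * 1 * 9419e-12 / 10e-6
Step 4: Convert to fF (multiply by 1e15).
C = 8.34 fF


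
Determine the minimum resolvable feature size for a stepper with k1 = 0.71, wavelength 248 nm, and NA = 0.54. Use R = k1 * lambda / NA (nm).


Step 1: Identify values: k1 = 0.71, lambda = 248 nm, NA = 0.54
Step 2: R = k1 * lambda / NA
R = 0.71 * 248 / 0.54
R = 326.1 nm


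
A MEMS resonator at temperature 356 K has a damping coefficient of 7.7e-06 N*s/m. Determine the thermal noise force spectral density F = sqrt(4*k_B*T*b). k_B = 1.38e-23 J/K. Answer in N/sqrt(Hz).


Step 1: Compute 4 * k_B * T * b
= 4 * 1.38e-23 * 356 * 7.7e-06
= 1.5131e-25 N^2/Hz
Step 2: F_noise = sqrt(1.5131e-25)
F_noise = 3.89e-13 N/sqrt(Hz)


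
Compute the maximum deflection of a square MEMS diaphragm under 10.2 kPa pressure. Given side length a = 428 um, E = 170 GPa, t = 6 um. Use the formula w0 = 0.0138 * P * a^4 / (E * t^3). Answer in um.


Step 1: Convert pressure to compatible units (E is in GPa, so P in GPa).
P = 10.2 kPa = 10.2e-6 GPa
Step 2: Compute numerator: 0.0138 * P * a^4.
a^4 = 428^4 = 33556377856
numerator = 0.0138 * 10.2e-6 * 33556377856 = 4.7234e+03
Step 3: Compute denominator: E * t^3 = 170 * 6^3 = 36720
Step 4: w0 = numerator / denominator = 4.7234e+03 / 36720 = 0.1286 um


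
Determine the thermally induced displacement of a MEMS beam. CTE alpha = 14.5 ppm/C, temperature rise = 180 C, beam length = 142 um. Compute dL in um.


Step 1: Convert CTE: alpha = 14.5 ppm/C = 14.5e-6 /C
Step 2: dL = 14.5e-6 * 180 * 142
dL = 0.3706 um


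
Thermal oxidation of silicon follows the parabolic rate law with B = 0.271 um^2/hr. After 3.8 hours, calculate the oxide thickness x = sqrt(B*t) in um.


Step 1: Compute B*t = 0.271 * 3.8 = 1.0298
Step 2: x = sqrt(1.0298)
x = 1.015 um


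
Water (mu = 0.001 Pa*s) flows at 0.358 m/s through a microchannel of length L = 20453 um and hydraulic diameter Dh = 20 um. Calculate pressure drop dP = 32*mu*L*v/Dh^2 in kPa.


Step 1: Convert to SI: L = 20453e-6 m, Dh = 20e-6 m
Step 2: dP = 32 * 0.001 * 20453e-6 * 0.358 / (20e-6)^2
Step 3: dP = 585773.92 Pa
Step 4: Convert to kPa: dP = 585.77 kPa


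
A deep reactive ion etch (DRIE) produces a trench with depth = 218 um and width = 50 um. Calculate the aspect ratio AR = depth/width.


Step 1: AR = depth / width
Step 2: AR = 218 / 50
AR = 4.4


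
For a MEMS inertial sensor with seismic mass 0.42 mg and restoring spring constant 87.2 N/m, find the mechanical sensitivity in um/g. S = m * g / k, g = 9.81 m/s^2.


Step 1: Convert mass: m = 0.42 mg = 4.20e-07 kg
Step 2: S = m * g / k = 4.20e-07 * 9.81 / 87.2
Step 3: S = 4.72e-08 m/g
Step 4: Convert to um/g: S = 0.047 um/g


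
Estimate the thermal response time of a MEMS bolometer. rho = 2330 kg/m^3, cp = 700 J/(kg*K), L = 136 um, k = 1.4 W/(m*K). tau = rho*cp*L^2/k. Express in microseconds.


Step 1: Convert L to m: L = 136e-6 m
Step 2: L^2 = (136e-6)^2 = 1.8496e-08 m^2
Step 3: tau = 2330 * 700 * 1.8496e-08 / 1.4 = 2.154784e-02 s
Step 4: Convert to microseconds (multiply by 1e6).
tau = 21547.84 us


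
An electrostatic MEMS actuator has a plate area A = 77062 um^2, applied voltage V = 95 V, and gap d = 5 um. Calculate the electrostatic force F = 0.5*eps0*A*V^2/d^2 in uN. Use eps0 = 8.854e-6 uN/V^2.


Step 1: Identify parameters.
eps0 = 8.854e-6 uN/V^2, A = 77062 um^2, V = 95 V, d = 5 um
Step 2: Compute V^2 = 95^2 = 9025
Step 3: Compute d^2 = 5^2 = 25
Step 4: F = 0.5 * 8.854e-6 * 77062 * 9025 / 25
F = 123.156 uN


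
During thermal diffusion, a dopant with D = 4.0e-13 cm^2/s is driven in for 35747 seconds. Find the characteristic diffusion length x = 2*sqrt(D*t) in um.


Step 1: Compute D*t = 4.0e-13 * 35747 = 1.42988e-08 cm^2
Step 2: sqrt(D*t) = 1.19578e-04 cm
Step 3: x = 2 * 1.19578e-04 cm = 2.39156e-04 cm
Step 4: Convert to um (1 cm = 1e4 um): x = 2.392 um


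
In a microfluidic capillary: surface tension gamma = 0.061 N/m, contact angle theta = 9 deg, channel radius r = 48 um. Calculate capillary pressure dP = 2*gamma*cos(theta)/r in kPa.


Step 1: cos(9 deg) = 0.9877
Step 2: Convert r to m: r = 48e-6 m
Step 3: dP = 2 * 0.061 * 0.9877 / 48e-6 = 2510.4 Pa
Step 4: Convert Pa to kPa (divide by 1000).
dP = 2.51 kPa


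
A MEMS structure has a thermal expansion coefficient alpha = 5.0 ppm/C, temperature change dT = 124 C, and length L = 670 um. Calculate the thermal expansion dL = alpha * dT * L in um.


Step 1: Convert CTE: alpha = 5.0 ppm/C = 5.0e-6 /C
Step 2: dL = 5.0e-6 * 124 * 670
dL = 0.4154 um


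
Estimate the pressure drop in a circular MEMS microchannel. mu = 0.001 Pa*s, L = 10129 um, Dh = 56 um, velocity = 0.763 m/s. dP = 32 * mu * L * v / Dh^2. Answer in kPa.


Step 1: Convert to SI: L = 10129e-6 m, Dh = 56e-6 m
Step 2: dP = 32 * 0.001 * 10129e-6 * 0.763 / (56e-6)^2
Step 3: dP = 78861.50 Pa
Step 4: Convert to kPa: dP = 78.86 kPa


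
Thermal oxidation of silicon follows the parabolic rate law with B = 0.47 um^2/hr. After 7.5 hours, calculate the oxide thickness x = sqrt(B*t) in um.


Step 1: Compute B*t = 0.47 * 7.5 = 3.525
Step 2: x = sqrt(3.525)
x = 1.877 um


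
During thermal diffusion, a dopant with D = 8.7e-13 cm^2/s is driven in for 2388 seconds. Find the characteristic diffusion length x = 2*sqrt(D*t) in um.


Step 1: Compute D*t = 8.7e-13 * 2388 = 2.07756e-09 cm^2
Step 2: sqrt(D*t) = 4.558e-05 cm
Step 3: x = 2 * 4.558e-05 cm = 9.116e-05 cm
Step 4: Convert to um (1 cm = 1e4 um): x = 0.912 um


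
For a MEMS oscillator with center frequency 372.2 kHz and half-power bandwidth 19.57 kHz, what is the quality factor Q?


Step 1: Q = f0 / bandwidth
Step 2: Q = 372.2 / 19.57
Q = 19.0


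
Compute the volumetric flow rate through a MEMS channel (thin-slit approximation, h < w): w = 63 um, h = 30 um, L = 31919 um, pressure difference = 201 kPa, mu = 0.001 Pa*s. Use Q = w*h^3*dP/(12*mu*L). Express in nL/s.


Step 1: Convert all dimensions to SI (meters).
w = 63e-6 m, h = 30e-6 m, L = 31919e-6 m, dP = 201e3 Pa
Step 2: Q = w * h^3 * dP / (12 * mu * L)
Q = 63e-6 * (30e-6)^3 * 201e3 / (12 * 0.001 * 31919e-6) = 8.9262665e-10 m^3/s
Step 3: Convert Q from m^3/s to nL/s (1 m^3 = 1e12 nL, so multiply by 1e12).
Q = 892.627 nL/s


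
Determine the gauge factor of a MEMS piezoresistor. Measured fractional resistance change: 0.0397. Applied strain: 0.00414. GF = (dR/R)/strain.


Step 1: Identify values.
dR/R = 0.0397, strain = 0.00414
Step 2: GF = (dR/R) / strain = 0.0397 / 0.00414
GF = 9.6


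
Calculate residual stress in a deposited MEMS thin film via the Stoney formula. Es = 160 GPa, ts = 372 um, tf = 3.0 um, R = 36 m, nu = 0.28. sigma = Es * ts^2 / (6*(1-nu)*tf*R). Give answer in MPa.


Step 1: Compute numerator: Es * ts^2 = 160 * 372^2 = 22141440 (GPa*um^2)
Step 2: Compute denominator (R in um): 6*(1-nu)*tf*R = 6*0.72*3.0*36e6 = 466560000.0 (um^2)
Step 3: sigma (GPa) = 22141440 / 466560000.0 = 4.7457e-02 GPa
Step 4: Convert to MPa (x1000): sigma = 47.5 MPa


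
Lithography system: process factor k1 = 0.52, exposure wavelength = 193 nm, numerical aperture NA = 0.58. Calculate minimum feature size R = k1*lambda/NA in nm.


Step 1: Identify values: k1 = 0.52, lambda = 193 nm, NA = 0.58
Step 2: R = k1 * lambda / NA
R = 0.52 * 193 / 0.58
R = 173.0 nm


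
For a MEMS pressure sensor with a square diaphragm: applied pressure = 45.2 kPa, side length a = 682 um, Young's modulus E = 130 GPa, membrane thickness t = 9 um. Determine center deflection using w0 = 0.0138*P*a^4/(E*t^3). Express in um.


Step 1: Convert pressure to compatible units (E is in GPa, so P in GPa).
P = 45.2 kPa = 45.2e-6 GPa
Step 2: Compute numerator: 0.0138 * P * a^4.
a^4 = 682^4 = 216340335376
numerator = 0.0138 * 45.2e-6 * 216340335376 = 1.349444e+05
Step 3: Compute denominator: E * t^3 = 130 * 9^3 = 94770
Step 4: w0 = numerator / denominator = 1.349444e+05 / 94770 = 1.4239 um


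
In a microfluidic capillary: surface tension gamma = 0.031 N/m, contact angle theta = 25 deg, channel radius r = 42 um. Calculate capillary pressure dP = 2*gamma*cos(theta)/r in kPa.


Step 1: cos(25 deg) = 0.9063
Step 2: Convert r to m: r = 42e-6 m
Step 3: dP = 2 * 0.031 * 0.9063 / 42e-6 = 1337.9 Pa
Step 4: Convert Pa to kPa (divide by 1000).
dP = 1.34 kPa


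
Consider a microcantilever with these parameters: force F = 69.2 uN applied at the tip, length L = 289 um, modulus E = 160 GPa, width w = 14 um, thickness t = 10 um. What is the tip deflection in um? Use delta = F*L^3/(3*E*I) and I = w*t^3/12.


Step 1: Calculate the second moment of area.
I = w * t^3 / 12 = 14 * 10^3 / 12 = 1166.6667 um^4
Step 2: Convert E to consistent units (1 GPa = 1000 uN/um^2).
E = 160 GPa = 160000 uN/um^2
Step 3: Calculate tip deflection.
delta = F * L^3 / (3 * E * I)
delta = 69.2 * 289^3 / (3 * 160000 * 1166.6667)
delta = 2.9827 um


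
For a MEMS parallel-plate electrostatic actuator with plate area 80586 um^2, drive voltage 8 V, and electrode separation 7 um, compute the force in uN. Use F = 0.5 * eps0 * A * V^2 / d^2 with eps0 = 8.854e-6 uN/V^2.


Step 1: Identify parameters.
eps0 = 8.854e-6 uN/V^2, A = 80586 um^2, V = 8 V, d = 7 um
Step 2: Compute V^2 = 8^2 = 64
Step 3: Compute d^2 = 7^2 = 49
Step 4: F = 0.5 * 8.854e-6 * 80586 * 64 / 49
F = 0.466 uN


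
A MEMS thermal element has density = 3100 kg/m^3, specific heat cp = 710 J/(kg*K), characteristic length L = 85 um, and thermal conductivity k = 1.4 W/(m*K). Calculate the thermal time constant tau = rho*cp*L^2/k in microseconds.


Step 1: Convert L to m: L = 85e-6 m
Step 2: L^2 = (85e-6)^2 = 7.225e-09 m^2
Step 3: tau = 3100 * 710 * 7.225e-09 / 1.4 = 1.135873214e-02 s
Step 4: Convert to microseconds (multiply by 1e6).
tau = 11358.732 us


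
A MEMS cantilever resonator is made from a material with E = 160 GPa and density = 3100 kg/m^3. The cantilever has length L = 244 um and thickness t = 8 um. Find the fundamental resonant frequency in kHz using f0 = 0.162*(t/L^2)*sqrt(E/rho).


Step 1: Convert units to SI.
t_SI = 8e-6 m, L_SI = 244e-6 m
Step 2: Calculate sqrt(E/rho).
sqrt(160e9 / 3100) = 7184.21 m/s
Step 3: Compute f0.
f0 = 0.162 * 8e-6 / (244e-6)^2 * 7184.21 = 156388.3 Hz = 156.39 kHz


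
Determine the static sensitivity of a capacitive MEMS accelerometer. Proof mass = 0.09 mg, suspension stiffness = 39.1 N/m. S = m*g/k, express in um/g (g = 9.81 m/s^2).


Step 1: Convert mass: m = 0.09 mg = 9.00e-08 kg
Step 2: S = m * g / k = 9.00e-08 * 9.81 / 39.1
Step 3: S = 2.26e-08 m/g
Step 4: Convert to um/g: S = 0.023 um/g


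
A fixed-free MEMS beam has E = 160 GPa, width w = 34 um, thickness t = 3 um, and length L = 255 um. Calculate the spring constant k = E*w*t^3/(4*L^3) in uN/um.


Step 1: Convert E to consistent units (1 GPa = 1000 uN/um^2).
E = 160 GPa = 160000 uN/um^2
Step 2: Compute t^3 = 3^3 = 27
Step 3: Compute L^3 = 255^3 = 16581375
Step 4: k = 160000 * 34 * 27 / (4 * 16581375)
k = 2.2145 uN/um


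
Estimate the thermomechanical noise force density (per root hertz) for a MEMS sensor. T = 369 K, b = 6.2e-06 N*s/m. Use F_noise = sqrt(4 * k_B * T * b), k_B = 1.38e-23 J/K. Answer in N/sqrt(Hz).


Step 1: Compute 4 * k_B * T * b
= 4 * 1.38e-23 * 369 * 6.2e-06
= 1.2629e-25 N^2/Hz
Step 2: F_noise = sqrt(1.2629e-25)
F_noise = 3.55e-13 N/sqrt(Hz)


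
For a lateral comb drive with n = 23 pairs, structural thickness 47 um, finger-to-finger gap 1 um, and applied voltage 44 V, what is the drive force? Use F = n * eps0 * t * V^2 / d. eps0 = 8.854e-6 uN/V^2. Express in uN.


Step 1: Parameters: n=23, eps0=8.854e-6 uN/V^2, t=47 um, V=44 V, d=1 um
Step 2: V^2 = 1936
Step 3: F = 23 * 8.854e-6 * 47 * 1936 / 1
F = 18.53 uN


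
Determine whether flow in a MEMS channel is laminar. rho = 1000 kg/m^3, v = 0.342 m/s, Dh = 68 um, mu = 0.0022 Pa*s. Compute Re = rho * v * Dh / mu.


Step 1: Convert Dh to meters: Dh = 68e-6 m
Step 2: Re = rho * v * Dh / mu
Re = 1000 * 0.342 * 68e-6 / 0.0022
Re = 10.571
Since Re = 10.571 is below ~2300, the flow is laminar.


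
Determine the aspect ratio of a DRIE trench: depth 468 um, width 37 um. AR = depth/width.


Step 1: AR = depth / width
Step 2: AR = 468 / 37
AR = 12.6


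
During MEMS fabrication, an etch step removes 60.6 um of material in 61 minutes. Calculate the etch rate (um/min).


Step 1: Etch rate = depth / time
Step 2: rate = 60.6 / 61
rate = 0.993 um/min


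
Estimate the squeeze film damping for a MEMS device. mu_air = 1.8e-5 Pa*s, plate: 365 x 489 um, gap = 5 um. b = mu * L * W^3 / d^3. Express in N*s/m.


Step 1: Convert to SI.
L = 365e-6 m, W = 489e-6 m, d = 5e-6 m
Step 2: W^3 = (489e-6)^3 = 1.17e-10 m^3
Step 3: d^3 = (5e-6)^3 = 1.25e-16 m^3
Step 4: b = 1.8e-5 * 365e-6 * 1.17e-10 / 1.25e-16
b = 6.15e-03 N*s/m


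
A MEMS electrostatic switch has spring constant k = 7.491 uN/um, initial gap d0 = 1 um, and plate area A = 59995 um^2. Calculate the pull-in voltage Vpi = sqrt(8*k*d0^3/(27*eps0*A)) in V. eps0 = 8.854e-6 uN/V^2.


Step 1: Compute numerator: 8 * k * d0^3 = 8 * 7.491 * 1^3 = 59.928
Step 2: Compute denominator: 27 * eps0 * A = 27 * 8.854e-6 * 59995 = 14.342285
Step 3: Vpi = sqrt(59.928 / 14.342285)
Vpi = 2.04 V


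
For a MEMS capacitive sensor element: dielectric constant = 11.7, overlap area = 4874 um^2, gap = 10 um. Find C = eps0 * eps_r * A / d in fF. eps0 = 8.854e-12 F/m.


Step 1: Convert area to m^2: A = 4874e-12 m^2
Step 2: Convert gap to m: d = 10e-6 m
Step 3: C = eps0 * eps_r * A / d
C = 8.854e-12 * 11.7 * 4874e-12 / 10e-6
Step 4: Convert to fF (multiply by 1e15).
C = 50.49 fF


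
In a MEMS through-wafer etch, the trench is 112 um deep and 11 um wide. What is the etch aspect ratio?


Step 1: AR = depth / width
Step 2: AR = 112 / 11
AR = 10.2


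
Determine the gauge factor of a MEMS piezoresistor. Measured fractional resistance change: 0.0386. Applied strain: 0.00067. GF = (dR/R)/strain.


Step 1: Identify values.
dR/R = 0.0386, strain = 0.00067
Step 2: GF = (dR/R) / strain = 0.0386 / 0.00067
GF = 57.6


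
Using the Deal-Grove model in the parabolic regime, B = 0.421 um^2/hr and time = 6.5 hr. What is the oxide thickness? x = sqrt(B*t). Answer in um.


Step 1: Compute B*t = 0.421 * 6.5 = 2.7365
Step 2: x = sqrt(2.7365)
x = 1.654 um


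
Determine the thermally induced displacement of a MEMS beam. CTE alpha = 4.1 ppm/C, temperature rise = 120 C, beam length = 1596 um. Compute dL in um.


Step 1: Convert CTE: alpha = 4.1 ppm/C = 4.1e-6 /C
Step 2: dL = 4.1e-6 * 120 * 1596
dL = 0.7852 um


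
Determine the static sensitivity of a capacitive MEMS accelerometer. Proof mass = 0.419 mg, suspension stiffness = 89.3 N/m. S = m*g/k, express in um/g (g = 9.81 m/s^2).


Step 1: Convert mass: m = 0.419 mg = 4.19e-07 kg
Step 2: S = m * g / k = 4.19e-07 * 9.81 / 89.3
Step 3: S = 4.60e-08 m/g
Step 4: Convert to um/g: S = 0.046 um/g


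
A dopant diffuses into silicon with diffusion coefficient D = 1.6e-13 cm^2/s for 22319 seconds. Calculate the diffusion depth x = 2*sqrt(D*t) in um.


Step 1: Compute D*t = 1.6e-13 * 22319 = 3.57104e-09 cm^2
Step 2: sqrt(D*t) = 5.97582e-05 cm
Step 3: x = 2 * 5.97582e-05 cm = 1.195164e-04 cm
Step 4: Convert to um (1 cm = 1e4 um): x = 1.195 um


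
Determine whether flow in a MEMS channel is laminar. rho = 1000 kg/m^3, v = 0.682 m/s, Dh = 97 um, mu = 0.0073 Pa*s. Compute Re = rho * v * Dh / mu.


Step 1: Convert Dh to meters: Dh = 97e-6 m
Step 2: Re = rho * v * Dh / mu
Re = 1000 * 0.682 * 97e-6 / 0.0073
Re = 9.062
Since Re = 9.062 is below ~2300, the flow is laminar.


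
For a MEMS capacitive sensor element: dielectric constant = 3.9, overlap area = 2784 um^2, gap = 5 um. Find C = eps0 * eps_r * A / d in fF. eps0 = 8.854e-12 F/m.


Step 1: Convert area to m^2: A = 2784e-12 m^2
Step 2: Convert gap to m: d = 5e-6 m
Step 3: C = eps0 * eps_r * A / d
C = 8.854e-12 * 3.9 * 2784e-12 / 5e-6
Step 4: Convert to fF (multiply by 1e15).
C = 19.23 fF


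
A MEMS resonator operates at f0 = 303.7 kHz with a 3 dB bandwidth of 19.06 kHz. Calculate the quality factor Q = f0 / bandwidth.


Step 1: Q = f0 / bandwidth
Step 2: Q = 303.7 / 19.06
Q = 15.9


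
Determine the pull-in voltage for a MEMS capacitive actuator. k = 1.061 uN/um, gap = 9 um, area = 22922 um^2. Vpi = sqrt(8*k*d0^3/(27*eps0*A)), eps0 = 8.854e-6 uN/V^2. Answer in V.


Step 1: Compute numerator: 8 * k * d0^3 = 8 * 1.061 * 9^3 = 6187.752
Step 2: Compute denominator: 27 * eps0 * A = 27 * 8.854e-6 * 22922 = 5.479687
Step 3: Vpi = sqrt(6187.752 / 5.479687)
Vpi = 33.6 V


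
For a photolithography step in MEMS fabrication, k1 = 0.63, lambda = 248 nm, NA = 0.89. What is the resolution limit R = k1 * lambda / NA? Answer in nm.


Step 1: Identify values: k1 = 0.63, lambda = 248 nm, NA = 0.89
Step 2: R = k1 * lambda / NA
R = 0.63 * 248 / 0.89
R = 175.6 nm
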